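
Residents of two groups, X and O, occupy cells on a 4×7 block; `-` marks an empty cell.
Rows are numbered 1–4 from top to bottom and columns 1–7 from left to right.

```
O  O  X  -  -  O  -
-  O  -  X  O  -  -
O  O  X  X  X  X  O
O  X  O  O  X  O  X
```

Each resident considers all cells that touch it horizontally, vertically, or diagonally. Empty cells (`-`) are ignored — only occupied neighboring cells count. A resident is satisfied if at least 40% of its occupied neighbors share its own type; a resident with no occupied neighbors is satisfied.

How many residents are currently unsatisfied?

Row 1: (1,1)O 2/2 ok · (1,2)O 2/3 ok · (1,3)X 1/3 unhappy · (1,6)O 1/1 ok
Row 2: (2,2)O 4/6 ok · (2,4)X 4/5 ok · (2,5)O 1/5 unhappy
Row 3: (3,1)O 3/4 ok · (3,2)O 4/6 ok · (3,3)X 3/7 ok · (3,4)X 4/7 ok · (3,5)X 4/7 ok · (3,6)X 3/6 ok · (3,7)O 1/3 unhappy
Row 4: (4,1)O 2/3 ok · (4,2)X 1/5 unhappy · (4,3)O 2/5 ok · (4,4)O 1/5 unhappy · (4,5)X 3/5 ok · (4,6)O 1/5 unhappy · (4,7)X 1/3 unhappy
Unsatisfied: (1,3), (2,5), (3,7), (4,2), (4,4), (4,6), (4,7) — 7 in total.

7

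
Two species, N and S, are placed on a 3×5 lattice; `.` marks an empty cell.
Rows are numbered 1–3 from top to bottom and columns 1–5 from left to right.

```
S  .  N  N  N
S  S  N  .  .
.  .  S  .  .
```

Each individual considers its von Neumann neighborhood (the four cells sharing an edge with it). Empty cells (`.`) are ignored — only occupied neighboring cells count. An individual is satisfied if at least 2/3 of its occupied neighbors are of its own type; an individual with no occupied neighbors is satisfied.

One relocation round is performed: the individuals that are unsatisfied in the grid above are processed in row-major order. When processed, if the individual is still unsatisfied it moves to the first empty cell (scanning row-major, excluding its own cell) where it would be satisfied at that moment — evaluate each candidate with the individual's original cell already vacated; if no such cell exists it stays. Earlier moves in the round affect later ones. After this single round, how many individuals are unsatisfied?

0

Initially unsatisfied (in order): (2,2), (2,3), (3,3).
  (2,2) → (3,1).
  (2,3) → (2,4).
  (3,3): now satisfied by earlier moves; stays.
Resulting grid:
S . N N N
S . . N .
S . S . .
All satisfied now.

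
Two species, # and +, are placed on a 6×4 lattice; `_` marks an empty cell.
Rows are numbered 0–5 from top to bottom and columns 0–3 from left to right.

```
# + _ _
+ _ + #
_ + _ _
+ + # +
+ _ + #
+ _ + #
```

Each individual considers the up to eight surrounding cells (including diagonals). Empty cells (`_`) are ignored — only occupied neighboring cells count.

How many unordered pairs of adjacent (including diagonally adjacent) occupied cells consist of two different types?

Scan each occupied cell's neighbors to the right and below (and the two forward diagonals) so each pair is counted once.
From row 0: 2 unlike of 4 pairs (running 2/4).
From row 1: 1 unlike of 3 pairs (running 3/7).
From row 2: 1 unlike of 3 pairs (running 4/10).
From row 3: 4 unlike of 10 pairs (running 8/20).
From row 4: 3 unlike of 6 pairs (running 11/26).
From row 5: 1 unlike of 1 pairs (running 12/27).
Total adjacent occupied pairs: 27; unlike-type pairs: 12.

12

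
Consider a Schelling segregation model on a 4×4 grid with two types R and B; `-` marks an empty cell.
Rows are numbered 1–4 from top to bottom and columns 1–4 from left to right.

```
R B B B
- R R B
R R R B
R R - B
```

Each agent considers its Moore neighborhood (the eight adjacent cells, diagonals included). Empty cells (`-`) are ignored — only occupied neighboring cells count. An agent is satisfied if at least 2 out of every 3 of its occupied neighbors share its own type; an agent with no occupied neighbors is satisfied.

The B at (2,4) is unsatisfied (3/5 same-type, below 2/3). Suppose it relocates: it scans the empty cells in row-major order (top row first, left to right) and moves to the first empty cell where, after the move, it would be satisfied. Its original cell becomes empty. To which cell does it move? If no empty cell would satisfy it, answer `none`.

none

Vacating (2,4). Empty cells in order:
  (2,1): 1/5 same-type → still unsatisfied.
  (4,3): 2/5 same-type → still unsatisfied.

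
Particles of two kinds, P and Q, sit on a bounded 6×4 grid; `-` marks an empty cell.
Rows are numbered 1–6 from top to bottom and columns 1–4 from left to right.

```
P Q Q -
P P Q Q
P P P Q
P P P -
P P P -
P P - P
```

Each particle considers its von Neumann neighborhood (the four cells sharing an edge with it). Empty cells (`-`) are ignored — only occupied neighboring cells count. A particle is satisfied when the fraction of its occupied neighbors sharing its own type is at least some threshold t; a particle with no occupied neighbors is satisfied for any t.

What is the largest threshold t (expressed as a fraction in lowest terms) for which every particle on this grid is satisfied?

Row 1: (1,1)P 1/2 · (1,2)Q 1/3 · (1,3)Q 2/2
Row 2: (2,1)P 3/3 · (2,2)P 2/4 · (2,3)Q 2/4 · (2,4)Q 2/2
Row 3: (3,1)P 3/3 · (3,2)P 4/4 · (3,3)P 2/4 · (3,4)Q 1/2
Row 4: (4,1)P 3/3 · (4,2)P 4/4 · (4,3)P 3/3
Row 5: (5,1)P 3/3 · (5,2)P 4/4 · (5,3)P 2/2
Row 6: (6,1)P 2/2 · (6,2)P 2/2 · (6,4)P — no occupied neighbors
The smallest same-type fraction is 1/3 at (1,2), which reduces to 1/3. Any threshold above that leaves this particle unsatisfied.

1/3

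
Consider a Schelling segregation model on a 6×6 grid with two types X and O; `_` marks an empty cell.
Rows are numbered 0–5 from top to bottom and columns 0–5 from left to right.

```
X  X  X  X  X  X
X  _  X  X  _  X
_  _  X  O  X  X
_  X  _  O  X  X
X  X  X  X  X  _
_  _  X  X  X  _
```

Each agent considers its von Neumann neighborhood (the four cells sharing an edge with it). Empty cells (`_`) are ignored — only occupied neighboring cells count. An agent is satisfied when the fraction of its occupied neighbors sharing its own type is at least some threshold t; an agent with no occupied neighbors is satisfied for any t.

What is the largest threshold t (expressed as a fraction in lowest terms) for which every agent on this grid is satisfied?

1/4

(0,0)X 2/2
(0,1)X 2/2
(0,2)X 3/3
(0,3)X 3/3
(0,4)X 2/2
(0,5)X 2/2
(1,0)X 1/1
(1,2)X 3/3
(1,3)X 2/3
(1,5)X 2/2
(2,2)X 1/2
(2,3)O 1/4
(2,4)X 2/3
(2,5)X 3/3
(3,1)X 1/1
(3,3)O 1/3
(3,4)X 3/4
(3,5)X 2/2
(4,0)X 1/1
(4,1)X 3/3
(4,2)X 3/3
(4,3)X 3/4
(4,4)X 3/3
(5,2)X 2/2
(5,3)X 3/3
(5,4)X 2/2
The smallest same-type fraction is 1/4 at (2,3), which reduces to 1/4. Any threshold above that leaves this agent unsatisfied.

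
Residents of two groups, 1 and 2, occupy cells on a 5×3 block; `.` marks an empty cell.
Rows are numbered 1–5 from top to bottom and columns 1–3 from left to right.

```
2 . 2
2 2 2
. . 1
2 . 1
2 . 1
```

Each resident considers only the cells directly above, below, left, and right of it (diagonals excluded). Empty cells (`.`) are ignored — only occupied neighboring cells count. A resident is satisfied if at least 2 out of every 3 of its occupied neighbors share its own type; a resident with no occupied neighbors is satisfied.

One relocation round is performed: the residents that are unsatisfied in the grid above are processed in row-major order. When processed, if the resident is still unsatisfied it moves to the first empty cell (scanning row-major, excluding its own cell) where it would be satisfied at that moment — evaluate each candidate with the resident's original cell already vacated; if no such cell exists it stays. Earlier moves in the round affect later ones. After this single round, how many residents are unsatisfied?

1

Initially unsatisfied (in order): (3,3).
  (3,3): no empty cell satisfies it; stays.
Resulting grid:
2 . 2
2 2 2
. . 1
2 . 1
2 . 1
Unsatisfied now: (3,3).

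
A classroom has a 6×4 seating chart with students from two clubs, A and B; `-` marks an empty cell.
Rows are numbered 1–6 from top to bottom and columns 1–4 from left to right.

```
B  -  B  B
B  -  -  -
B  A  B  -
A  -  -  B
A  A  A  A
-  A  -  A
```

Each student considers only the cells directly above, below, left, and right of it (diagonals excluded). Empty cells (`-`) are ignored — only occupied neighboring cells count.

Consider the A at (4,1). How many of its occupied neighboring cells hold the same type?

1

Occupied neighbors of (4,1): (3,1)=B, (5,1)=A.
Same type (A): 1 of 2.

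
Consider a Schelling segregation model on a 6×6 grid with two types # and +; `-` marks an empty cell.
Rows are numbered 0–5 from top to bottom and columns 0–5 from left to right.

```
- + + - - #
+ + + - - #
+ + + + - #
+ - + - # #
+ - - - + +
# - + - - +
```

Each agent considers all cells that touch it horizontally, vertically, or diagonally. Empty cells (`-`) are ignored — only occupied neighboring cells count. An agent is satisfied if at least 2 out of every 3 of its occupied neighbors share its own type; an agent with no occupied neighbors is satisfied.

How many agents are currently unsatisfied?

(0,1)+ 4/4 ✓
(0,2)+ 3/3 ✓
(0,5)# 1/1 ✓
(1,0)+ 4/4 ✓
(1,1)+ 7/7 ✓
(1,2)+ 6/6 ✓
(1,5)# 2/2 ✓
(2,0)+ 4/4 ✓
(2,1)+ 7/7 ✓
(2,2)+ 5/5 ✓
(2,3)+ 3/4 ✓
(2,5)# 3/3 ✓
(3,0)+ 3/3 ✓
(3,2)+ 3/3 ✓
(3,4)# 2/5 ✗
(3,5)# 2/4 ✗
(4,0)+ 1/2 ✗
(4,4)+ 2/4 ✗
(4,5)+ 2/4 ✗
(5,0)# 0/1 ✗
(5,2)+ 0/0 ✓
(5,5)+ 2/2 ✓
Unsatisfied: (3,4), (3,5), (4,0), (4,4), (4,5), (5,0) — 6 in total.

6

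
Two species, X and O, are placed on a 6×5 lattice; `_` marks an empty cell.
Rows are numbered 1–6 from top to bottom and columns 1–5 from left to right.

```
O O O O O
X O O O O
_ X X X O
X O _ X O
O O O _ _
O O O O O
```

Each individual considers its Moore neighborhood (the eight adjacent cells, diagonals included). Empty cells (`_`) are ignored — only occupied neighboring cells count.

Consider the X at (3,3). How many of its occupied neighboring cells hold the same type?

3

Occupied neighbors of (3,3): (2,2)=O, (2,3)=O, (2,4)=O, (3,2)=X, (3,4)=X, (4,2)=O, (4,4)=X.
Same type (X): 3 of 7.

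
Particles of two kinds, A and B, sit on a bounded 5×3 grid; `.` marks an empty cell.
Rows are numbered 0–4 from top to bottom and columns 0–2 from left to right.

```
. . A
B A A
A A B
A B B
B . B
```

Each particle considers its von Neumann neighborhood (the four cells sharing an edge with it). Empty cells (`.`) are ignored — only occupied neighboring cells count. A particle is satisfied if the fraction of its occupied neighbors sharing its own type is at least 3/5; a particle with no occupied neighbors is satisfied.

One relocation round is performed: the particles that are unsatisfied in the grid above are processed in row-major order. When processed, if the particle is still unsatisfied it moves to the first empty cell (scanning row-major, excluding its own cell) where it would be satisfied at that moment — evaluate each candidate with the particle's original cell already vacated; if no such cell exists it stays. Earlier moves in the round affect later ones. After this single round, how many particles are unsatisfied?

1

Initially unsatisfied (in order): (1,0), (2,1), (2,2), (3,0), (3,1), (4,0).
  (1,0) → (0,0).
  (2,1) → (0,1).
  (2,2) → (4,1).
  (3,0) → (1,0).
  (3,1): now satisfied by earlier moves; stays.
  (4,0): now satisfied by earlier moves; stays.
Resulting grid:
B A A
A A A
A . .
. B B
B B B
Unsatisfied now: (0,0).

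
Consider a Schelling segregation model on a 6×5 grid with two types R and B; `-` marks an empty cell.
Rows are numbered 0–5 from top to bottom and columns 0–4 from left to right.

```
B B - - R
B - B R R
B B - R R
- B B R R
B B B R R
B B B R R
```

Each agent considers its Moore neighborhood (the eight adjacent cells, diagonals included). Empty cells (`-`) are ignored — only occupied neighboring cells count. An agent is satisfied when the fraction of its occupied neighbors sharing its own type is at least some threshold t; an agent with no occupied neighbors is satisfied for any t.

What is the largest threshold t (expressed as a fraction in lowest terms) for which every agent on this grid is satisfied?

(0,0)B 2/2
(0,1)B 3/3
(0,4)R 2/2
(1,0)B 4/4
(1,2)B 2/4
(1,3)R 4/5
(1,4)R 4/4
(2,0)B 3/3
(2,1)B 5/5
(2,3)R 5/7
(2,4)R 5/5
(3,1)B 6/6
(3,2)B 4/7
(3,3)R 5/7
(3,4)R 5/5
(4,0)B 4/4
(4,1)B 7/7
(4,2)B 5/8
(4,3)R 5/8
(4,4)R 5/5
(5,0)B 3/3
(5,1)B 5/5
(5,2)B 3/5
(5,3)R 3/5
(5,4)R 3/3
The smallest same-type fraction is 2/4 at (1,2), which reduces to 1/2. Any threshold above that leaves this agent unsatisfied.

1/2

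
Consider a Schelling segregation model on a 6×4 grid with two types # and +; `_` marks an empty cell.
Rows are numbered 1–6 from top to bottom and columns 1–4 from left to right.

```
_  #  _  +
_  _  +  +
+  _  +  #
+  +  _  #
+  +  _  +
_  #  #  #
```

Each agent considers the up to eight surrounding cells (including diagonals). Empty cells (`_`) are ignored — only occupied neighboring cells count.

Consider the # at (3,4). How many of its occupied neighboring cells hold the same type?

Occupied neighbors of (3,4): (2,3)=+, (2,4)=+, (3,3)=+, (4,4)=#.
Same type (#): 1 of 4.

1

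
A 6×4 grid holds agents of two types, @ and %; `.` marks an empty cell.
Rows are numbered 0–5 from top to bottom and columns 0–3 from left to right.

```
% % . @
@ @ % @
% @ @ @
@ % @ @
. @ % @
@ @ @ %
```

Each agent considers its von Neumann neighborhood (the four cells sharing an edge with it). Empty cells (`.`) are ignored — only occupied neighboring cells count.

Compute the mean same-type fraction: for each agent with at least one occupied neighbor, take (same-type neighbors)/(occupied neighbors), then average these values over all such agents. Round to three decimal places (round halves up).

(0,0)% 1/2
(0,1)% 1/2
(0,3)@ 1/1
(1,0)@ 1/3
(1,1)@ 2/4
(1,2)% 0/3
(1,3)@ 2/3
(2,0)% 0/3
(2,1)@ 2/4
(2,2)@ 3/4
(2,3)@ 3/3
(3,0)@ 0/2
(3,1)% 0/4
(3,2)@ 2/4
(3,3)@ 3/3
(4,1)@ 1/3
(4,2)% 0/4
(4,3)@ 1/3
(5,0)@ 1/1
(5,1)@ 3/3
(5,2)@ 1/3
(5,3)% 0/2
Sum over 22 agents: 1/2 + 1/2 + 1/1 + 1/3 + 2/4 + 0/3 + 2/3 + 0/3 + 2/4 + 3/4 + 3/3 + 0/2 + 0/4 + 2/4 + 3/3 + 1/3 + 0/4 + 1/3 + 1/1 + 3/3 + 1/3 + 0/2 = 41/4; mean = 41/4 ÷ 22 = 41/88 = 0.465909… → 0.466.

0.466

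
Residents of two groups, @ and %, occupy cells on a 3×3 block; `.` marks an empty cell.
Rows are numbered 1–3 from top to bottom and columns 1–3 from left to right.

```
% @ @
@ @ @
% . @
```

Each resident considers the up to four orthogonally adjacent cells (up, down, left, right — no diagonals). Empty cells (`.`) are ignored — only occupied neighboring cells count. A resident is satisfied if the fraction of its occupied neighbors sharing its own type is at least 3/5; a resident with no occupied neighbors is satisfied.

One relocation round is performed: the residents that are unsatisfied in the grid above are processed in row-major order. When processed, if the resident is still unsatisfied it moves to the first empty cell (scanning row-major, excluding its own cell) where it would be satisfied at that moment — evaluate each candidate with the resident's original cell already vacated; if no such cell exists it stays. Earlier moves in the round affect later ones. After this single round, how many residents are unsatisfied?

2

Initially unsatisfied (in order): (1,1), (2,1), (3,1).
  (1,1): no empty cell satisfies it; stays.
  (2,1) → (3,2).
  (3,1): no empty cell satisfies it; stays.
Resulting grid:
% @ @
. @ @
% @ @
Unsatisfied now: (1,1), (3,1).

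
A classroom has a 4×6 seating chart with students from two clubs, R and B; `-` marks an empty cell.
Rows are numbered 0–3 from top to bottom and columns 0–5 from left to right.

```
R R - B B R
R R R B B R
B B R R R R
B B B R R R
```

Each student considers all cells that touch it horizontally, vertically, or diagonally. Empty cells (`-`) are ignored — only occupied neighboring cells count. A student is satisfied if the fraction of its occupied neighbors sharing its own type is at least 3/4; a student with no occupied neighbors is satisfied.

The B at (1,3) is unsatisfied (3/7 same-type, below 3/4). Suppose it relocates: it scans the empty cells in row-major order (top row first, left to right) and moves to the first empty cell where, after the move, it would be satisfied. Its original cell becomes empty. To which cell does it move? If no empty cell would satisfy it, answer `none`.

Vacating (1,3). Empty cells in order:
  (0,2): 1/4 same-type → still unsatisfied.

none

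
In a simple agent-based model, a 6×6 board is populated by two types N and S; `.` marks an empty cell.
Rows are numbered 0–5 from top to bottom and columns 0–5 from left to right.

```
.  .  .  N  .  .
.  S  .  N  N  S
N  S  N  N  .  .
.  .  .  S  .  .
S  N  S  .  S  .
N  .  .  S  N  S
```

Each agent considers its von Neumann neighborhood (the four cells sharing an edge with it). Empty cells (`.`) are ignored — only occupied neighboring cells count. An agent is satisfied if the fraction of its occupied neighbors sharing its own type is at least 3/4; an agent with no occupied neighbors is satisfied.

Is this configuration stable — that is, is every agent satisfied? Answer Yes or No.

No

(0,3)N 1/1 ok
(1,1)S 1/1 ok
(1,3)N 3/3 ok
(1,4)N 1/2 unhappy
(1,5)S 0/1 unhappy
(2,0)N 0/1 unhappy
(2,1)S 1/3 unhappy
(2,2)N 1/2 unhappy
(2,3)N 2/3 unhappy
(3,3)S 0/1 unhappy
(4,0)S 0/2 unhappy
(4,1)N 0/2 unhappy
(4,2)S 0/1 unhappy
(4,4)S 0/1 unhappy
(5,0)N 0/1 unhappy
(5,3)S 0/1 unhappy
(5,4)N 0/3 unhappy
(5,5)S 0/1 unhappy
For instance (1,4) has only 1/2 same-type neighbors, below 3/4.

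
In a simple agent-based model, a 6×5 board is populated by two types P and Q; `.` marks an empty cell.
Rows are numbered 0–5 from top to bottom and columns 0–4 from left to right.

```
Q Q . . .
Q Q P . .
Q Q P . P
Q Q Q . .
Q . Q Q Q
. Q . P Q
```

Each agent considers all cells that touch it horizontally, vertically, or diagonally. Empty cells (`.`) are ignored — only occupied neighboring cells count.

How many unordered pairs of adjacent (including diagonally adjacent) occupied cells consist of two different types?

Scan each occupied cell's neighbors to the right and below (and the two forward diagonals) so each pair is counted once.
Row 0: Q(0,0)–Q(0,1)= Q(0,0)–Q(1,0)= Q(0,0)–Q(1,1)= Q(0,1)–Q(1,1)= Q(0,1)–P(1,2)≠ Q(0,1)–Q(1,0)=  → 1/6 unlike.
Row 1: Q(1,0)–Q(1,1)= Q(1,0)–Q(2,0)= Q(1,0)–Q(2,1)= Q(1,1)–P(1,2)≠ Q(1,1)–Q(2,1)= Q(1,1)–P(2,2)≠ Q(1,1)–Q(2,0)= P(1,2)–P(2,2)= P(1,2)–Q(2,1)≠  → 3/9 unlike.
Row 2: Q(2,0)–Q(2,1)= Q(2,0)–Q(3,0)= Q(2,0)–Q(3,1)= Q(2,1)–P(2,2)≠ Q(2,1)–Q(3,1)= Q(2,1)–Q(3,2)= Q(2,1)–Q(3,0)= P(2,2)–Q(3,2)≠ P(2,2)–Q(3,1)≠  → 3/9 unlike.
Row 3: Q(3,0)–Q(3,1)= Q(3,0)–Q(4,0)= Q(3,1)–Q(3,2)= Q(3,1)–Q(4,2)= Q(3,1)–Q(4,0)= Q(3,2)–Q(4,2)= Q(3,2)–Q(4,3)=  → 0/7 unlike.
Row 4: Q(4,0)–Q(5,1)= Q(4,2)–Q(4,3)= Q(4,2)–P(5,3)≠ Q(4,2)–Q(5,1)= Q(4,3)–Q(4,4)= Q(4,3)–P(5,3)≠ Q(4,3)–Q(5,4)= Q(4,4)–Q(5,4)= Q(4,4)–P(5,3)≠  → 3/9 unlike.
Row 5: P(5,3)–Q(5,4)≠  → 1/1 unlike.
Total adjacent occupied pairs: 41; unlike-type pairs: 11.

11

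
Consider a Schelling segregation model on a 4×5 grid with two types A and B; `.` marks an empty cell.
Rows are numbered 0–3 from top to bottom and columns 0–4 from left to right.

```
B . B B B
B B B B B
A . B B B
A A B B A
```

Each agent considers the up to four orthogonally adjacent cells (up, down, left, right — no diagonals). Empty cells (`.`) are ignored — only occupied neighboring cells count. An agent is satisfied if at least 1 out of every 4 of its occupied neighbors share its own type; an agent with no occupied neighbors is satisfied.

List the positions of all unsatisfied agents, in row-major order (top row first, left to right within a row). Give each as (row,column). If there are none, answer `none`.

Row 0: (0,0)B 1/1 satisfied · (0,2)B 2/2 satisfied · (0,3)B 3/3 satisfied · (0,4)B 2/2 satisfied
Row 1: (1,0)B 2/3 satisfied · (1,1)B 2/2 satisfied · (1,2)B 4/4 satisfied · (1,3)B 4/4 satisfied · (1,4)B 3/3 satisfied
Row 2: (2,0)A 1/2 satisfied · (2,2)B 3/3 satisfied · (2,3)B 4/4 satisfied · (2,4)B 2/3 satisfied
Row 3: (3,0)A 2/2 satisfied · (3,1)A 1/2 satisfied · (3,2)B 2/3 satisfied · (3,3)B 2/3 satisfied · (3,4)A 0/2 not

(3,4)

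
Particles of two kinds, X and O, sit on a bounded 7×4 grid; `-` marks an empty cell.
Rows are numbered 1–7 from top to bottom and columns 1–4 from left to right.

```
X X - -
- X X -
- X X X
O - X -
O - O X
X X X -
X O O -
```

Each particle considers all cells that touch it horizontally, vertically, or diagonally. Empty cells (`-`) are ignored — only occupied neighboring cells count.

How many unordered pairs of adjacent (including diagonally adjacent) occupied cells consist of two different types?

Scan each occupied cell's neighbors to the right and below (and the two forward diagonals) so each pair is counted once.
From row 1: 0 unlike of 4 pairs (running 0/4).
From row 2: 0 unlike of 6 pairs (running 0/10).
From row 3: 1 unlike of 6 pairs (running 1/16).
From row 4: 1 unlike of 3 pairs (running 2/19).
From row 5: 5 unlike of 6 pairs (running 7/25).
From row 6: 5 unlike of 9 pairs (running 12/34).
From row 7: 1 unlike of 2 pairs (running 13/36).
Total adjacent occupied pairs: 36; unlike-type pairs: 13.

13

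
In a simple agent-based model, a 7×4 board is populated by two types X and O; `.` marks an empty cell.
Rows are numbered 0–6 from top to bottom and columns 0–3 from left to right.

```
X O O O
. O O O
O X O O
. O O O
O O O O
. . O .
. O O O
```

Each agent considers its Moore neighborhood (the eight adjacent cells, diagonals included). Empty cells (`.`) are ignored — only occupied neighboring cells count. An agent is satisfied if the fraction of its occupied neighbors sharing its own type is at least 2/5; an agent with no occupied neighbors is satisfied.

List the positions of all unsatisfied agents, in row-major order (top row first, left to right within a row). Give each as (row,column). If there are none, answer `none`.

(0,0), (2,1)

Row 0: (0,0)X 0/2 not · (0,1)O 3/4 satisfied · (0,2)O 5/5 satisfied · (0,3)O 3/3 satisfied
Row 1: (1,1)O 5/7 satisfied · (1,2)O 7/8 satisfied · (1,3)O 5/5 satisfied
Row 2: (2,0)O 2/3 satisfied · (2,1)X 0/6 not · (2,2)O 7/8 satisfied · (2,3)O 5/5 satisfied
Row 3: (3,1)O 6/7 satisfied · (3,2)O 7/8 satisfied · (3,3)O 5/5 satisfied
Row 4: (4,0)O 2/2 satisfied · (4,1)O 5/5 satisfied · (4,2)O 6/6 satisfied · (4,3)O 4/4 satisfied
Row 5: (5,2)O 6/6 satisfied
Row 6: (6,1)O 2/2 satisfied · (6,2)O 3/3 satisfied · (6,3)O 2/2 satisfied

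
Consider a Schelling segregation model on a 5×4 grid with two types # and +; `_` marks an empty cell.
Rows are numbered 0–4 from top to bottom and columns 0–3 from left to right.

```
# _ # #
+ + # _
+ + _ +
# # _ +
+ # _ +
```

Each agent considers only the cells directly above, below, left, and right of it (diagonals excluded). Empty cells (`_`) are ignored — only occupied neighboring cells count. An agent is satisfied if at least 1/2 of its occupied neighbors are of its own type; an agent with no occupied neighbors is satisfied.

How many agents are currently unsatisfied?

Row 0: (0,0)# 0/1 unhappy · (0,2)# 2/2 ok · (0,3)# 1/1 ok
Row 1: (1,0)+ 2/3 ok · (1,1)+ 2/3 ok · (1,2)# 1/2 ok
Row 2: (2,0)+ 2/3 ok · (2,1)+ 2/3 ok · (2,3)+ 1/1 ok
Row 3: (3,0)# 1/3 unhappy · (3,1)# 2/3 ok · (3,3)+ 2/2 ok
Row 4: (4,0)+ 0/2 unhappy · (4,1)# 1/2 ok · (4,3)+ 1/1 ok
Unsatisfied: (0,0), (3,0), (4,0) — 3 in total.

3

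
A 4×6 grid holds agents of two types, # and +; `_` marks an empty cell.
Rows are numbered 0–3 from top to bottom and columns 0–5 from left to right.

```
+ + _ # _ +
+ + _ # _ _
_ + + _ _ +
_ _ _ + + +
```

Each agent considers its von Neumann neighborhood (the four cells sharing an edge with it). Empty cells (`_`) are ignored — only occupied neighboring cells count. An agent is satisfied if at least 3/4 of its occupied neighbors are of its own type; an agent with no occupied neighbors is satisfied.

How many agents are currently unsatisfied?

Row 0: (0,0)+ 2/2 ok · (0,1)+ 2/2 ok · (0,3)# 1/1 ok · (0,5)+ 0/0 ok
Row 1: (1,0)+ 2/2 ok · (1,1)+ 3/3 ok · (1,3)# 1/1 ok
Row 2: (2,1)+ 2/2 ok · (2,2)+ 1/1 ok · (2,5)+ 1/1 ok
Row 3: (3,3)+ 1/1 ok · (3,4)+ 2/2 ok · (3,5)+ 2/2 ok
Every one meets the threshold.

0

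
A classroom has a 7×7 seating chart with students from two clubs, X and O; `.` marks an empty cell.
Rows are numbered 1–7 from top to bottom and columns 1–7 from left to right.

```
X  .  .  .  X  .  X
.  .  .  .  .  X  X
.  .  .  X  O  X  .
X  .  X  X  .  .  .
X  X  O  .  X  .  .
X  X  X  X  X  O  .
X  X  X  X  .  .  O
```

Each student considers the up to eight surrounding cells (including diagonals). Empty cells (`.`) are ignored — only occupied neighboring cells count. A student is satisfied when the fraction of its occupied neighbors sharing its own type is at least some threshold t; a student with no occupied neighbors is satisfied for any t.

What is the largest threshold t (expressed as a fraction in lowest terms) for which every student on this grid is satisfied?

0/1

(1,1)X — no occupied neighbors
(1,5)X 1/1
(1,7)X 2/2
(2,6)X 4/5
(2,7)X 3/3
(3,4)X 2/3
(3,5)O 0/4
(3,6)X 2/3
(4,1)X 2/2
(4,3)X 3/4
(4,4)X 3/5
(5,1)X 4/4
(5,2)X 6/7
(5,3)O 0/6
(5,5)X 3/4
(6,1)X 5/5
(6,2)X 7/8
(6,3)X 6/7
(6,4)X 5/6
(6,5)X 3/4
(6,6)O 1/3
(7,1)X 3/3
(7,2)X 5/5
(7,3)X 5/5
(7,4)X 4/4
(7,7)O 1/1
The smallest same-type fraction is 0/4 at (3,5), which reduces to 0/1. Any threshold above that leaves this student unsatisfied.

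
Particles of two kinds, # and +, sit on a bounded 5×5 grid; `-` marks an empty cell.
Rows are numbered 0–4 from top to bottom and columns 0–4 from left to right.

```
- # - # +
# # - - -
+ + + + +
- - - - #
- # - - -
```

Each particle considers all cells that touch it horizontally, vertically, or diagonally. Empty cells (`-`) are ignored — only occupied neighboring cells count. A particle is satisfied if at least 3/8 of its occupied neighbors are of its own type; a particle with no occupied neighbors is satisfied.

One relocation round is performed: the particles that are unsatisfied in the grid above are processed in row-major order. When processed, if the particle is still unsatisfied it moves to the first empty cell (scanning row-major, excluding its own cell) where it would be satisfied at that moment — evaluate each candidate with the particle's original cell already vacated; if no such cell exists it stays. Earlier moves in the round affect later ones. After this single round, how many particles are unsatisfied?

1

Initially unsatisfied (in order): (0,3), (0,4), (2,0), (3,4).
  (0,3) → (0,0).
  (0,4): now satisfied by earlier moves; stays.
  (2,0) → (0,3).
  (3,4) → (0,2).
Resulting grid:
# # # + +
# # - - -
- + + + +
- - - - -
- # - - -
Unsatisfied now: (2,1).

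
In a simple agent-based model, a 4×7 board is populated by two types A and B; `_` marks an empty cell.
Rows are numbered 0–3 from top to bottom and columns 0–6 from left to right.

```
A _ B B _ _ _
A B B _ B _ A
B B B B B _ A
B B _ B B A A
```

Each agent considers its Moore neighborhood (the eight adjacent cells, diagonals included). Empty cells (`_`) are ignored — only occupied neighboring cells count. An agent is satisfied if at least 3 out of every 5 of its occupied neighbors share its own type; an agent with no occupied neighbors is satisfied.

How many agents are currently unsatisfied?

3

Row 0: (0,0)A 1/2 not · (0,2)B 3/3 satisfied · (0,3)B 3/3 satisfied
Row 1: (1,0)A 1/4 not · (1,1)B 5/7 satisfied · (1,2)B 6/6 satisfied · (1,4)B 3/3 satisfied · (1,6)A 1/1 satisfied
Row 2: (2,0)B 4/5 satisfied · (2,1)B 6/7 satisfied · (2,2)B 6/6 satisfied · (2,3)B 6/6 satisfied · (2,4)B 4/5 satisfied · (2,6)A 3/3 satisfied
Row 3: (3,0)B 3/3 satisfied · (3,1)B 4/4 satisfied · (3,3)B 4/4 satisfied · (3,4)B 3/4 satisfied · (3,5)A 2/4 not · (3,6)A 2/2 satisfied
Unsatisfied: (0,0), (1,0), (3,5) — 3 in total.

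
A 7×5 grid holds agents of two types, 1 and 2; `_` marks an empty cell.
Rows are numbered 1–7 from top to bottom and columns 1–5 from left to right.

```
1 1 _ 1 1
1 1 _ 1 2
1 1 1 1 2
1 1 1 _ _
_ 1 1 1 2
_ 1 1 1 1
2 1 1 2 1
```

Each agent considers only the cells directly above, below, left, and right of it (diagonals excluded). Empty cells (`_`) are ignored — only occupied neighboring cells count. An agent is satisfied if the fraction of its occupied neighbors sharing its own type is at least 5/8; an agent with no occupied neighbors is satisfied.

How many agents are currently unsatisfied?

7

(1,1)1 2/2 ✓
(1,2)1 2/2 ✓
(1,4)1 2/2 ✓
(1,5)1 1/2 ✗
(2,1)1 3/3 ✓
(2,2)1 3/3 ✓
(2,4)1 2/3 ✓
(2,5)2 1/3 ✗
(3,1)1 3/3 ✓
(3,2)1 4/4 ✓
(3,3)1 3/3 ✓
(3,4)1 2/3 ✓
(3,5)2 1/2 ✗
(4,1)1 2/2 ✓
(4,2)1 4/4 ✓
(4,3)1 3/3 ✓
(5,2)1 3/3 ✓
(5,3)1 4/4 ✓
(5,4)1 2/3 ✓
(5,5)2 0/2 ✗
(6,2)1 3/3 ✓
(6,3)1 4/4 ✓
(6,4)1 3/4 ✓
(6,5)1 2/3 ✓
(7,1)2 0/1 ✗
(7,2)1 2/3 ✓
(7,3)1 2/3 ✓
(7,4)2 0/3 ✗
(7,5)1 1/2 ✗
Unsatisfied: (1,5), (2,5), (3,5), (5,5), (7,1), (7,4), (7,5) — 7 in total.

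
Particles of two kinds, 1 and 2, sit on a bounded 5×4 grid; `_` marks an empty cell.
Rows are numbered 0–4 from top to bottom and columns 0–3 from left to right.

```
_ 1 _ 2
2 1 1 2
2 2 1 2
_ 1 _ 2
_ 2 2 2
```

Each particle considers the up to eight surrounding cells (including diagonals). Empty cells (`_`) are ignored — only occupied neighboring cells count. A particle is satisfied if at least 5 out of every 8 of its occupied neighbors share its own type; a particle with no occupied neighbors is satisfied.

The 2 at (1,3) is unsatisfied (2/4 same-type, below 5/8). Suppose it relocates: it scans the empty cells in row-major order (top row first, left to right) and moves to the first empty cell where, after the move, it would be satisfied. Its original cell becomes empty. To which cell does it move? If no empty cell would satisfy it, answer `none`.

(3,0)

Vacating (1,3). Empty cells in order:
  (0,0): 1/3 same-type → still unsatisfied.
  (0,2): 1/4 same-type → still unsatisfied.
  (3,0): 3/4 same-type → satisfied — stop here.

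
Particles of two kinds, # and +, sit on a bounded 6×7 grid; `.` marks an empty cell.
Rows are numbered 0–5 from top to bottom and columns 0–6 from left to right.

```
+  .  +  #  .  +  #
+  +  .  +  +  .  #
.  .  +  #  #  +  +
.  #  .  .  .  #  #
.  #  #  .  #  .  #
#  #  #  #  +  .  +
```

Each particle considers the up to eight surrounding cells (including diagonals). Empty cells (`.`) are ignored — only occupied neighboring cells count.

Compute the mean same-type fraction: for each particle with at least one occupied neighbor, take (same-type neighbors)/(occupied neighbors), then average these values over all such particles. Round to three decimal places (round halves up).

Row 0: (0,0)+ 2/2 · (0,2)+ 2/3 · (0,3)# 0/3 · (0,5)+ 1/3 · (0,6)# 1/2
Row 1: (1,0)+ 2/2 · (1,1)+ 4/4 · (1,3)+ 3/6 · (1,4)+ 3/6 · (1,6)# 1/4
Row 2: (2,2)+ 2/4 · (2,3)# 1/4 · (2,4)# 2/5 · (2,5)+ 2/6 · (2,6)+ 1/4
Row 3: (3,1)# 2/3 · (3,5)# 4/6 · (3,6)# 2/4
Row 4: (4,1)# 5/5 · (4,2)# 5/5 · (4,4)# 2/3 · (4,6)# 2/3
Row 5: (5,0)# 2/2 · (5,1)# 4/4 · (5,2)# 4/4 · (5,3)# 3/4 · (5,4)+ 0/2 · (5,6)+ 0/1
Sum over 28 particles: 2/2 + 2/3 + 0/3 + 1/3 + 1/2 + 2/2 + 4/4 + 3/6 + 3/6 + 1/4 + 2/4 + 1/4 + 2/5 + 2/6 + 1/4 + 2/3 + 4/6 + 2/4 + 5/5 + 5/5 + 2/3 + 2/3 + 2/2 + 4/4 + 4/4 + 3/4 + 0/2 + 0/1 = 82/5; mean = 82/5 ÷ 28 = 41/70 = 0.585714… → 0.586.

0.586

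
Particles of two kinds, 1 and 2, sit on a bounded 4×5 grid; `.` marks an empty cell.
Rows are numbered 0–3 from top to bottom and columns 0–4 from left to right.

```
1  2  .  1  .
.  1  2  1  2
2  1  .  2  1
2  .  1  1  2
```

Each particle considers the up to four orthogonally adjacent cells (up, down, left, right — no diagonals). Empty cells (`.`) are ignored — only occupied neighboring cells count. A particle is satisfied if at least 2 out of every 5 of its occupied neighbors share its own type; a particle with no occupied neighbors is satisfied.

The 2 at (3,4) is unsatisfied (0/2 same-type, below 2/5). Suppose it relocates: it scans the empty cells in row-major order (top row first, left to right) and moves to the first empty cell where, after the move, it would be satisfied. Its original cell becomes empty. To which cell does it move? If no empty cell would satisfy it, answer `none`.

Vacating (3,4). Empty cells in order:
  (0,2): 2/3 same-type → satisfied — stop here.

(0,2)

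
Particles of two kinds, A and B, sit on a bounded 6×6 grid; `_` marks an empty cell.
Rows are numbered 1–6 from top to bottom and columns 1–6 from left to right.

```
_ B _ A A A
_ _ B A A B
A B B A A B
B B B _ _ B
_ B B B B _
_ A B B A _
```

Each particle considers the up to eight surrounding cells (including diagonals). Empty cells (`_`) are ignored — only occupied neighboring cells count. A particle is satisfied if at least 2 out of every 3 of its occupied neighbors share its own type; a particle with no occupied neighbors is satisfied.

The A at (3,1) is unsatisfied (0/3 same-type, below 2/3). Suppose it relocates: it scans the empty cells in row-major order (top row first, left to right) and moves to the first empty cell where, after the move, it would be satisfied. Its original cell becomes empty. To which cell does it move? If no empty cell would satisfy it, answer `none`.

none

Vacating (3,1). Empty cells in order:
  (1,1): 0/1 same-type → still unsatisfied.
  (1,3): 2/4 same-type → still unsatisfied.
  (2,1): 0/2 same-type → still unsatisfied.
  (2,2): 0/4 same-type → still unsatisfied.
  (4,4): 2/7 same-type → still unsatisfied.
  (4,5): 2/6 same-type → still unsatisfied.
  (5,1): 1/4 same-type → still unsatisfied.
  (5,6): 1/3 same-type → still unsatisfied.
  (6,1): 1/2 same-type → still unsatisfied.
  (6,6): 1/2 same-type → still unsatisfied.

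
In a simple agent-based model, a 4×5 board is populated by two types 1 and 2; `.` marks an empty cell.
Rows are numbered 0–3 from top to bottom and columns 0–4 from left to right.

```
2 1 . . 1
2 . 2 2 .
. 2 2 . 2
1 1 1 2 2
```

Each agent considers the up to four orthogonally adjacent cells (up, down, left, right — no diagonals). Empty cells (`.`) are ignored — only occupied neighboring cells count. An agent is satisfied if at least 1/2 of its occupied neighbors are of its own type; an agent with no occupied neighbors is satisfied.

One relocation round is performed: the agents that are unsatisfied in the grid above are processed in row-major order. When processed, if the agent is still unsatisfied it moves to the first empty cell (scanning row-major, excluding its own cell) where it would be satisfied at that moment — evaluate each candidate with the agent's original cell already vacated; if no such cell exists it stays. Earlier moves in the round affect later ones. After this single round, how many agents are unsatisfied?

Initially unsatisfied (in order): (0,1), (3,2).
  (0,1) → (0,3).
  (3,2) → (0,2).
Resulting grid:
2 . 1 1 1
2 . 2 2 .
. 2 2 . 2
1 1 . 2 2
All satisfied now.

0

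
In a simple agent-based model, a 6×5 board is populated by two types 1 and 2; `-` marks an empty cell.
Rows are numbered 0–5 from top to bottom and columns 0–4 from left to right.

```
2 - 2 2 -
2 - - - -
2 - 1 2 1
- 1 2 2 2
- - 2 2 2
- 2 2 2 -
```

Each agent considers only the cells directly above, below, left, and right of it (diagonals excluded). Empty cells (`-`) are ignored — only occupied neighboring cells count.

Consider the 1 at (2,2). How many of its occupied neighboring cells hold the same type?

Occupied neighbors of (2,2): (3,2)=2, (2,3)=2.
Same type (1): 0 of 2.

0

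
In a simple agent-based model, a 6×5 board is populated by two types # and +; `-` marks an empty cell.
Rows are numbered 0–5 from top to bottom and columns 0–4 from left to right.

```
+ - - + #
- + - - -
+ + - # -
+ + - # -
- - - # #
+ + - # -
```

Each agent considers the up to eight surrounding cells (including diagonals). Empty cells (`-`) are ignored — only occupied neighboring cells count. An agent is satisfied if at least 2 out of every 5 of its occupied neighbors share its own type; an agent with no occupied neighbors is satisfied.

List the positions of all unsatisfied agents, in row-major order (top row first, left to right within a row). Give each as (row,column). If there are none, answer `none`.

Row 0: (0,0)+ 1/1 ✓ · (0,3)+ 0/1 ✗ · (0,4)# 0/1 ✗
Row 1: (1,1)+ 3/3 ✓
Row 2: (2,0)+ 4/4 ✓ · (2,1)+ 4/4 ✓ · (2,3)# 1/1 ✓
Row 3: (3,0)+ 3/3 ✓ · (3,1)+ 3/3 ✓ · (3,3)# 3/3 ✓
Row 4: (4,3)# 3/3 ✓ · (4,4)# 3/3 ✓
Row 5: (5,0)+ 1/1 ✓ · (5,1)+ 1/1 ✓ · (5,3)# 2/2 ✓

(0,3), (0,4)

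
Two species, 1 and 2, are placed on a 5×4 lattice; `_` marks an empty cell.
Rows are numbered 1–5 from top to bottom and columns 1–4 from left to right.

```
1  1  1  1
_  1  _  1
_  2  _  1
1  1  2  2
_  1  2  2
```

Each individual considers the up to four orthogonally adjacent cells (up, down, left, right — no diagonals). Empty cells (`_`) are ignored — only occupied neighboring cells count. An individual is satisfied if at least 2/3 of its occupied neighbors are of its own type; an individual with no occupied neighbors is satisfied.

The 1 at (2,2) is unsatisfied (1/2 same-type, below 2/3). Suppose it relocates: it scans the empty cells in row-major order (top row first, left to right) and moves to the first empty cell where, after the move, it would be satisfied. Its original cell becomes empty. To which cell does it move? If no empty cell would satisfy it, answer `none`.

Vacating (2,2). Empty cells in order:
  (2,1): 1/1 same-type → satisfied — stop here.

(2,1)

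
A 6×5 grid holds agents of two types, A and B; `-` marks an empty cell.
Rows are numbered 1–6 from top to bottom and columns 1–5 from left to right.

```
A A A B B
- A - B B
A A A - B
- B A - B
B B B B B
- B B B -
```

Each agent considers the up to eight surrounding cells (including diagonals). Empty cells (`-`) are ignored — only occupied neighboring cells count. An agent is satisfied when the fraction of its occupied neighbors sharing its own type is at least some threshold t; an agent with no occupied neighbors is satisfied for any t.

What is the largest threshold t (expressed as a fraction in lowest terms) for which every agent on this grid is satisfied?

Row 1: (1,1)A 2/2 · (1,2)A 3/3 · (1,3)A 2/4 · (1,4)B 3/4 · (1,5)B 3/3
Row 2: (2,2)A 6/6 · (2,4)B 4/6 · (2,5)B 4/4
Row 3: (3,1)A 2/3 · (3,2)A 4/5 · (3,3)A 3/5 · (3,5)B 3/3
Row 4: (4,2)B 3/7 · (4,3)A 2/6 · (4,5)B 3/3
Row 5: (5,1)B 3/3 · (5,2)B 5/6 · (5,3)B 6/7 · (5,4)B 5/6 · (5,5)B 3/3
Row 6: (6,2)B 4/4 · (6,3)B 5/5 · (6,4)B 4/4
The smallest same-type fraction is 2/6 at (4,3), which reduces to 1/3. Any threshold above that leaves this agent unsatisfied.

1/3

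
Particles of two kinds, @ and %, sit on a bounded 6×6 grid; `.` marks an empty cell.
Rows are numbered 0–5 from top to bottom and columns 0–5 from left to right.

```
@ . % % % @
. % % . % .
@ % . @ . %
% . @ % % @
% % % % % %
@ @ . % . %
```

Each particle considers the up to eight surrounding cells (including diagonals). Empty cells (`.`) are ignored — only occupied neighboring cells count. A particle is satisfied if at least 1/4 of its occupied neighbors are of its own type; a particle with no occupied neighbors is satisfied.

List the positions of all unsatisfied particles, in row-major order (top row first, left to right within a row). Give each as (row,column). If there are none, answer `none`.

(0,0), (0,5), (2,0), (2,3), (3,2), (3,5)

Row 0: (0,0)@ 0/1 unhappy · (0,2)% 3/3 ok · (0,3)% 4/4 ok · (0,4)% 2/3 ok · (0,5)@ 0/2 unhappy
Row 1: (1,1)% 3/5 ok · (1,2)% 4/5 ok · (1,4)% 3/5 ok
Row 2: (2,0)@ 0/3 unhappy · (2,1)% 3/5 ok · (2,3)@ 1/5 unhappy · (2,5)% 2/3 ok
Row 3: (3,0)% 3/4 ok · (3,2)@ 1/6 unhappy · (3,3)% 4/6 ok · (3,4)% 5/7 ok · (3,5)@ 0/4 unhappy
Row 4: (4,0)% 2/4 ok · (4,1)% 3/6 ok · (4,2)% 4/6 ok · (4,3)% 5/6 ok · (4,4)% 6/7 ok · (4,5)% 3/4 ok
Row 5: (5,0)@ 1/3 ok · (5,1)@ 1/4 ok · (5,3)% 3/3 ok · (5,5)% 2/2 ok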